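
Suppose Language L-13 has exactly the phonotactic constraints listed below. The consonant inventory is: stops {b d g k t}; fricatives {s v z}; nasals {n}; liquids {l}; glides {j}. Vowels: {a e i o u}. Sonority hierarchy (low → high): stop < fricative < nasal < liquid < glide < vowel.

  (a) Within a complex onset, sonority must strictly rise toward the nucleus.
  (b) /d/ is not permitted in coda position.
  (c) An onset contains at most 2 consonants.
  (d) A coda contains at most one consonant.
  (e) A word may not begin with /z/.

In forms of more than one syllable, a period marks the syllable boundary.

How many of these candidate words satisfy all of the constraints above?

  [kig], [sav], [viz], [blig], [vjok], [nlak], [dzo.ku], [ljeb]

[kig] — σ1 onset /k/, coda /g/ ok → phonotactically legal
[sav] — σ1 onset /s/, coda /v/ ok → phonotactically legal
[viz] — σ1 onset /v/, coda /z/ ok → phonotactically legal
[blig] — σ1 onset /bl/ (1→4 rises), coda /g/ ok → phonotactically legal
[vjok] — σ1 onset /vj/ (2→5 rises), coda /k/ ok → phonotactically legal
[nlak] — σ1 onset /nl/ (3→4 rises), coda /k/ ok → phonotactically legal
[dzo.ku] — σ1 onset /dz/ (1→2 rises), coda /∅/ ok; σ2 onset /k/, coda /∅/ ok → phonotactically legal
[ljeb] — σ1 onset /lj/ (4→5 rises), coda /b/ ok → phonotactically legal
Phonotactically legal: [kig], [sav], [viz], [blig], [vjok], [nlak], [dzo.ku], [ljeb] → 8.

8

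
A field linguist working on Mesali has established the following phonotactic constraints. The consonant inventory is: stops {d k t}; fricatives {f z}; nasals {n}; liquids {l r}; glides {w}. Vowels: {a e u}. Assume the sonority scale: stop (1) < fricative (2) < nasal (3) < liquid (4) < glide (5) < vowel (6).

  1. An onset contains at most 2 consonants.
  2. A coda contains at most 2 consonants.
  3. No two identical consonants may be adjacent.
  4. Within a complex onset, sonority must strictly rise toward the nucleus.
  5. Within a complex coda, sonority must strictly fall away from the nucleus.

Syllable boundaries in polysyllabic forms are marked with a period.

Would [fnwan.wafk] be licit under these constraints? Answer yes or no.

[fnwan.wafk] — violates constraint 1: syllable 1 onset /fnw/ has 3 consonants (> 2) → illicit

no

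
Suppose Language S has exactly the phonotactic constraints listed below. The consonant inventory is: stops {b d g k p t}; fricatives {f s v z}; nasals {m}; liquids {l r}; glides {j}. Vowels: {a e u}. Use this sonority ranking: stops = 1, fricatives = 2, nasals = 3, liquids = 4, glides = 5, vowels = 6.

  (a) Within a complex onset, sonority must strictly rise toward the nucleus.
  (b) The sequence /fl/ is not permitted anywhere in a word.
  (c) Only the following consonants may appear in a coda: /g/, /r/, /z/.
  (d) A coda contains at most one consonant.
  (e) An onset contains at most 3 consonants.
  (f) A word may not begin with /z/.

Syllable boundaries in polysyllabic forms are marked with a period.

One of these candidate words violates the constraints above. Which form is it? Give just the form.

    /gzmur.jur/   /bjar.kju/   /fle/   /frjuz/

/gzmur.jur/ — σ1 onset /gzm/ (1→2→3 rises), coda /r/ ok; σ2 onset /j/, coda /r/ ok → licit
/bjar.kju/ — σ1 onset /bj/ (1→5 rises), coda /r/ ok; σ2 onset /kj/ (1→5 rises), coda /∅/ ok → licit
/fle/ — violates constraint (b): contains banned sequence /fl/ → illicit
/frjuz/ — σ1 onset /frj/ (2→4→5 rises), coda /z/ ok → licit

/fle/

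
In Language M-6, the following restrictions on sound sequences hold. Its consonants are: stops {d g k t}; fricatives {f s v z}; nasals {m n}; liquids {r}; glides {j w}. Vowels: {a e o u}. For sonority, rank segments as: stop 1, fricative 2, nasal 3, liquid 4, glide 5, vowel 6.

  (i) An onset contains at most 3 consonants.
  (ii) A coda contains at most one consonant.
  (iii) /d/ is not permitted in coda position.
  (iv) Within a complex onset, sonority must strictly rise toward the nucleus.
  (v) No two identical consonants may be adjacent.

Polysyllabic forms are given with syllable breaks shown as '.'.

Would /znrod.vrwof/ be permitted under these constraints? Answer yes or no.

/znrod.vrwof/ — violates constraint (iii): syllable 1 coda contains /d/ → not permitted

no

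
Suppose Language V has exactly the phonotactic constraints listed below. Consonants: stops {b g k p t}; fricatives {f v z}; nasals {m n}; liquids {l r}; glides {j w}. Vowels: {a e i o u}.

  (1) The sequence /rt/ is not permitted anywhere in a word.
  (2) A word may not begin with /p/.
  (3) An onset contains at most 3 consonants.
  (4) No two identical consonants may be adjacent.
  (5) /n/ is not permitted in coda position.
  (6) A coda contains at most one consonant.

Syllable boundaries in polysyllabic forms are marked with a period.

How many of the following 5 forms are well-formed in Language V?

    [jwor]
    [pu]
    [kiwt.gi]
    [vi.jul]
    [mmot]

2

[jwor] — σ1 onset /jw/ (2C), coda /r/ ok → well-formed
[pu] — violates constraint 2: word begins with /p/ → ill-formed
[kiwt.gi] — violates constraint 6: syllable 1 coda /wt/ has 2 consonants (> 1) → ill-formed
[vi.jul] — σ1 onset /v/, coda /∅/ ok; σ2 onset /j/, coda /l/ ok → well-formed
[mmot] — violates constraint 4: adjacent identical consonants /mm/ → ill-formed
Well-formed: [jwor], [vi.jul] → 2.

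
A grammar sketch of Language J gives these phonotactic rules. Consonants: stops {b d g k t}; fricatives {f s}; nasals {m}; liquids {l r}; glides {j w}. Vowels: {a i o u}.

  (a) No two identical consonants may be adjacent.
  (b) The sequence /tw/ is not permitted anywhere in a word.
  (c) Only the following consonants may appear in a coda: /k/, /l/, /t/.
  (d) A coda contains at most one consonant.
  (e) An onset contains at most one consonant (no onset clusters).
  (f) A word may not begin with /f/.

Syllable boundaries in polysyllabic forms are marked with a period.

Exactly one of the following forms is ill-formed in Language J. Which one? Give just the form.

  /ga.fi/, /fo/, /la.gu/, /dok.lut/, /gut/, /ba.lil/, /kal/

/fo/

/ga.fi/ — σ1 onset /g/, coda /∅/ ok; σ2 onset /f/, coda /∅/ ok → well-formed
/fo/ — violates constraint (f): word begins with /f/ → ill-formed
/la.gu/ — σ1 onset /l/, coda /∅/ ok; σ2 onset /g/, coda /∅/ ok → well-formed
/dok.lut/ — σ1 onset /d/, coda /k/ ok; σ2 onset /l/, coda /t/ ok → well-formed
/gut/ — σ1 onset /g/, coda /t/ ok → well-formed
/ba.lil/ — σ1 onset /b/, coda /∅/ ok; σ2 onset /l/, coda /l/ ok → well-formed
/kal/ — σ1 onset /k/, coda /l/ ok → well-formed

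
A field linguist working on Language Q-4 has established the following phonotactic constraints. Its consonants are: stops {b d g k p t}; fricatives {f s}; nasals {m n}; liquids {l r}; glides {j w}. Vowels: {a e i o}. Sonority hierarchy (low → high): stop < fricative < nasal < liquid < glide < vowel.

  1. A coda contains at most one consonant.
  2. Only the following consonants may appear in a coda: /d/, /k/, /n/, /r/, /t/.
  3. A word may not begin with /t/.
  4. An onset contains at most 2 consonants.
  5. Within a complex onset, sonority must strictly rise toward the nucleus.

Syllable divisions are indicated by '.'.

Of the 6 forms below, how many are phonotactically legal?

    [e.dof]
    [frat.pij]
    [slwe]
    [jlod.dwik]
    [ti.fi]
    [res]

[e.dof] — violates constraint 2: syllable 2 coda contains /f/, which is not a licensed coda consonant → phonotactically illegal
[frat.pij] — violates constraint 2: syllable 2 coda contains /j/, which is not a licensed coda consonant → phonotactically illegal
[slwe] — violates constraint 4: syllable 1 onset /slw/ has 3 consonants (> 2) → phonotactically illegal
[jlod.dwik] — violates constraint 5: syllable 1 onset /jl/: /j/ (glide, 5) → /l/ (liquid, 4) does not rise → phonotactically illegal
[ti.fi] — violates constraint 3: word begins with /t/ → phonotactically illegal
[res] — violates constraint 2: syllable 1 coda contains /s/, which is not a licensed coda consonant → phonotactically illegal
No form is phonotactically legal → 0.

0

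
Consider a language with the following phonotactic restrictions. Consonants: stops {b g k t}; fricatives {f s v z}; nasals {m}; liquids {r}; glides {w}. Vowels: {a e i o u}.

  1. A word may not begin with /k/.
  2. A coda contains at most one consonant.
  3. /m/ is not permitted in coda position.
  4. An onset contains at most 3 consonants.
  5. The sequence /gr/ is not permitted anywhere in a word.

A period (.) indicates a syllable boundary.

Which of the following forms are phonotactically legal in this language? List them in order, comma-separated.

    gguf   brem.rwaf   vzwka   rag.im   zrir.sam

gguf — σ1 onset /gg/ (2C), coda /f/ ok → phonotactically legal
brem.rwaf — violates constraint 3: syllable 1 coda contains /m/ → phonotactically illegal
vzwka — violates constraint 4: syllable 1 onset /vzwk/ has 4 consonants (> 3) → phonotactically illegal
rag.im — violates constraint 3: syllable 2 coda contains /m/ → phonotactically illegal
zrir.sam — violates constraint 3: syllable 2 coda contains /m/ → phonotactically illegal

gguf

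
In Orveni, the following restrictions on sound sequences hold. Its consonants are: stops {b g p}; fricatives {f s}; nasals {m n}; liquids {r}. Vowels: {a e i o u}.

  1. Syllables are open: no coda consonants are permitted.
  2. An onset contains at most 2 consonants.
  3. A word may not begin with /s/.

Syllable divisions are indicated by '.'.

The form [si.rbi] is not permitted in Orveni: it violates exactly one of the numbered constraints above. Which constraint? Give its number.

[si.rbi]: word begins with /s/.
This is a violation of constraint 3: "A word may not begin with /s/."
The remaining constraints (1, 2) are satisfied.

3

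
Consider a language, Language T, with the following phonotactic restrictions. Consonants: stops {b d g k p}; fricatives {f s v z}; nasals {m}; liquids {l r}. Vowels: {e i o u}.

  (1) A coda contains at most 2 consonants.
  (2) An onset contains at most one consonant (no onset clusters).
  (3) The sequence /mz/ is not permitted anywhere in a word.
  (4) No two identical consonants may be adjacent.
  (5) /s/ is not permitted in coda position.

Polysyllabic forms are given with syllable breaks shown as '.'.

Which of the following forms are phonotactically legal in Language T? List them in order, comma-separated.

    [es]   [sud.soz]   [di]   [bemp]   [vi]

[es] — violates constraint 5: syllable 1 coda contains /s/ → phonotactically illegal
[sud.soz] — σ1 onset /s/, coda /d/ ok; σ2 onset /s/, coda /z/ ok → phonotactically legal
[di] — σ1 onset /d/, coda /∅/ ok → phonotactically legal
[bemp] — σ1 onset /b/, coda /mp/ (2C) ok → phonotactically legal
[vi] — σ1 onset /v/, coda /∅/ ok → phonotactically legal

[sud.soz], [di], [bemp], [vi]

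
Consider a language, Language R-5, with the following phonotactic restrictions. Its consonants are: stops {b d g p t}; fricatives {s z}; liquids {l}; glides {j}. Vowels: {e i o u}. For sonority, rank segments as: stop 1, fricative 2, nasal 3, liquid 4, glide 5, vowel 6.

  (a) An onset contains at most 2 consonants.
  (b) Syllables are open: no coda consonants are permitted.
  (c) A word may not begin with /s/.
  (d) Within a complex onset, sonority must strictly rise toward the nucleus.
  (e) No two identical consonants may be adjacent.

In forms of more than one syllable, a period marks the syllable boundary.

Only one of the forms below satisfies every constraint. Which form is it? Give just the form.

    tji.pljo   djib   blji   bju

tji.pljo — violates constraint (a): syllable 2 onset /plj/ has 3 consonants (> 2) → phonotactically illegal
djib — violates constraint (b): syllable 1 coda /b/ has 1 consonant (> 0) → phonotactically illegal
blji — violates constraint (a): syllable 1 onset /blj/ has 3 consonants (> 2) → phonotactically illegal
bju — σ1 onset /bj/ (1→5 rises), coda /∅/ ok → phonotactically legal

bju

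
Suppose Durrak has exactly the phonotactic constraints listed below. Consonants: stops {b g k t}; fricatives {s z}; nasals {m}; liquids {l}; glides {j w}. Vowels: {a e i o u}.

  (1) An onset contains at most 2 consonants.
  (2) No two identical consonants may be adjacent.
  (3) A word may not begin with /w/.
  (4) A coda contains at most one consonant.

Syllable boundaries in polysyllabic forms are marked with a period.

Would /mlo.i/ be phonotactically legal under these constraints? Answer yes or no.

/mlo.i/ — σ1 onset /ml/ (2C), coda /∅/ ok; σ2 onset /∅/, coda /∅/ ok → phonotactically legal

yes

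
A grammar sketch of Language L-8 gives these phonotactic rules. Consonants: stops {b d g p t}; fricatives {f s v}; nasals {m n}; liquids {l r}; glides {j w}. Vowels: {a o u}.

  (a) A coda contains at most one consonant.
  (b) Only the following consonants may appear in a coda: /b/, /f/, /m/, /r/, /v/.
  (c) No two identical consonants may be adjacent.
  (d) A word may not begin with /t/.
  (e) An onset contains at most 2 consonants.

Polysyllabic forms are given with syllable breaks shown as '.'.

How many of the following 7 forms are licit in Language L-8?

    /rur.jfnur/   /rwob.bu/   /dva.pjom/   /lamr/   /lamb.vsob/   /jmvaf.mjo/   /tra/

/rur.jfnur/ — violates constraint (e): syllable 2 onset /jfn/ has 3 consonants (> 2) → illicit
/rwob.bu/ — violates constraint (c): adjacent identical consonants /bb/ → illicit
/dva.pjom/ — σ1 onset /dv/ (2C), coda /∅/ ok; σ2 onset /pj/ (2C), coda /m/ ok → licit
/lamr/ — violates constraint (a): syllable 1 coda /mr/ has 2 consonants (> 1) → illicit
/lamb.vsob/ — violates constraint (a): syllable 1 coda /mb/ has 2 consonants (> 1) → illicit
/jmvaf.mjo/ — violates constraint (e): syllable 1 onset /jmv/ has 3 consonants (> 2) → illicit
/tra/ — violates constraint (d): word begins with /t/ → illicit
Licit: /dva.pjom/ → 1.

1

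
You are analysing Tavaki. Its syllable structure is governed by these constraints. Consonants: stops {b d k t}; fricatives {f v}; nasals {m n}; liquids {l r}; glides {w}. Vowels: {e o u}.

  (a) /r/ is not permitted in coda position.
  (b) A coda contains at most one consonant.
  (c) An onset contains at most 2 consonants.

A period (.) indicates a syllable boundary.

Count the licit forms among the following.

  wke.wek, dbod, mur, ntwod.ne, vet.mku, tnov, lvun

5

wke.wek — σ1 onset /wk/ (2C), coda /∅/ ok; σ2 onset /w/, coda /k/ ok → licit
dbod — σ1 onset /db/ (2C), coda /d/ ok → licit
mur — violates constraint (a): syllable 1 coda contains /r/ → illicit
ntwod.ne — violates constraint (c): syllable 1 onset /ntw/ has 3 consonants (> 2) → illicit
vet.mku — σ1 onset /v/, coda /t/ ok; σ2 onset /mk/ (2C), coda /∅/ ok → licit
tnov — σ1 onset /tn/ (2C), coda /v/ ok → licit
lvun — σ1 onset /lv/ (2C), coda /n/ ok → licit
Licit: wke.wek, dbod, vet.mku, tnov, lvun → 5.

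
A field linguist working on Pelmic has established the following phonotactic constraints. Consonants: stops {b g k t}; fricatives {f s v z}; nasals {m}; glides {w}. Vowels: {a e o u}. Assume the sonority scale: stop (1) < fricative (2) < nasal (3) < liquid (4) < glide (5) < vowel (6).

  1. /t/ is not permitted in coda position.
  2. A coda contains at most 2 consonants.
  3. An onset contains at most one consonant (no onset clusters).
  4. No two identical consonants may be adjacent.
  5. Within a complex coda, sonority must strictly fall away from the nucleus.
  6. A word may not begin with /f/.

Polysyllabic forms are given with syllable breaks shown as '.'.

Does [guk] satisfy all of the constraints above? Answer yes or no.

[guk] — σ1 onset /g/, coda /k/ ok → well-formed

yes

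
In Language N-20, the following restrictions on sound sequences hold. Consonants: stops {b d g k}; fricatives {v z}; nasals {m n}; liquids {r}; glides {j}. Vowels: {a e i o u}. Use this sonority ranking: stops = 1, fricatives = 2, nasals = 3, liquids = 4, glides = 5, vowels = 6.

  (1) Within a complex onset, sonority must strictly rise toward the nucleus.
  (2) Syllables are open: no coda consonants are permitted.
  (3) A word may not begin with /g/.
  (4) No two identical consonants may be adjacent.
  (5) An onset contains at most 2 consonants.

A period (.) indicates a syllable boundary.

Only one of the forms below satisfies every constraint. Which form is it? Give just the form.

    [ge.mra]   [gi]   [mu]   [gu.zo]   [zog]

[mu]

[ge.mra] — violates constraint 3: word begins with /g/ → ill-formed
[gi] — violates constraint 3: word begins with /g/ → ill-formed
[mu] — σ1 onset /m/, coda /∅/ ok → well-formed
[gu.zo] — violates constraint 3: word begins with /g/ → ill-formed
[zog] — violates constraint 2: syllable 1 coda /g/ has 1 consonant (> 0) → ill-formed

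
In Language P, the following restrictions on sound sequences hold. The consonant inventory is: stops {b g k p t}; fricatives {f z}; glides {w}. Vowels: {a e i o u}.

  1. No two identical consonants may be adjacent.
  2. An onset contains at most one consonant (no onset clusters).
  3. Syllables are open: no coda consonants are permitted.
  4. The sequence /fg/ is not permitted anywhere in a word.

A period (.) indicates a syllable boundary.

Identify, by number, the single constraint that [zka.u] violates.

[zka.u]: syllable 1 onset /zk/ has 2 consonants (> 1).
This is a violation of constraint 2: "An onset contains at most one consonant (no onset clusters)."
The remaining constraints (1, 3, 4) are satisfied.

2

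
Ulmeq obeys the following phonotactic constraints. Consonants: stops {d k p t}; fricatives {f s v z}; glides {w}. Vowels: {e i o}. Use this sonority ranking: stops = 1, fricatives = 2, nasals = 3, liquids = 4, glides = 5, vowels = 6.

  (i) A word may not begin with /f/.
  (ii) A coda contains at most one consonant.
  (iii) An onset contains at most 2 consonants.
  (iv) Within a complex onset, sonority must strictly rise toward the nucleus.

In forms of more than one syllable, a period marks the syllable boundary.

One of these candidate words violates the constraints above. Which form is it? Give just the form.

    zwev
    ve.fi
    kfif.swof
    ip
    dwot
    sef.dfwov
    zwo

sef.dfwov

zwev — σ1 onset /zw/ (2→5 rises), coda /v/ ok → well-formed
ve.fi — σ1 onset /v/, coda /∅/ ok; σ2 onset /f/, coda /∅/ ok → well-formed
kfif.swof — σ1 onset /kf/ (1→2 rises), coda /f/ ok; σ2 onset /sw/ (2→5 rises), coda /f/ ok → well-formed
ip — σ1 onset /∅/, coda /p/ ok → well-formed
dwot — σ1 onset /dw/ (1→5 rises), coda /t/ ok → well-formed
sef.dfwov — violates constraint (iii): syllable 2 onset /dfw/ has 3 consonants (> 2) → ill-formed
zwo — σ1 onset /zw/ (2→5 rises), coda /∅/ ok → well-formed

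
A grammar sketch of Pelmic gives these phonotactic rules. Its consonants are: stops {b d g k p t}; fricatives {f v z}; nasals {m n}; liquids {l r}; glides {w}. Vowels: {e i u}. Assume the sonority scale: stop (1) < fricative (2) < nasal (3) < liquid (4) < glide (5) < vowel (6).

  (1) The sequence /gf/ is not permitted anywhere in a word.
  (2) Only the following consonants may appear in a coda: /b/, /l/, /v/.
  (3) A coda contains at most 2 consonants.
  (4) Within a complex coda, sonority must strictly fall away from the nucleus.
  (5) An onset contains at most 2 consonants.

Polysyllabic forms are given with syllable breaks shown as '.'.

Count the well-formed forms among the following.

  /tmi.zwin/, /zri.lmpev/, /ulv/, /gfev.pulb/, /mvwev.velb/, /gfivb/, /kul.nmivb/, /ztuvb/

/tmi.zwin/ — violates constraint 2: syllable 2 coda contains /n/, which is not a licensed coda consonant → ill-formed
/zri.lmpev/ — violates constraint 5: syllable 2 onset /lmp/ has 3 consonants (> 2) → ill-formed
/ulv/ — σ1 onset /∅/, coda /lv/ (4→2 falls) ok → well-formed
/gfev.pulb/ — violates constraint 1: contains banned sequence /gf/ → ill-formed
/mvwev.velb/ — violates constraint 5: syllable 1 onset /mvw/ has 3 consonants (> 2) → ill-formed
/gfivb/ — violates constraint 1: contains banned sequence /gf/ → ill-formed
/kul.nmivb/ — σ1 onset /k/, coda /l/ ok; σ2 onset /nm/ (2C), coda /vb/ (2→1 falls) ok → well-formed
/ztuvb/ — σ1 onset /zt/ (2C), coda /vb/ (2→1 falls) ok → well-formed
Well-formed: /ulv/, /kul.nmivb/, /ztuvb/ → 3.

3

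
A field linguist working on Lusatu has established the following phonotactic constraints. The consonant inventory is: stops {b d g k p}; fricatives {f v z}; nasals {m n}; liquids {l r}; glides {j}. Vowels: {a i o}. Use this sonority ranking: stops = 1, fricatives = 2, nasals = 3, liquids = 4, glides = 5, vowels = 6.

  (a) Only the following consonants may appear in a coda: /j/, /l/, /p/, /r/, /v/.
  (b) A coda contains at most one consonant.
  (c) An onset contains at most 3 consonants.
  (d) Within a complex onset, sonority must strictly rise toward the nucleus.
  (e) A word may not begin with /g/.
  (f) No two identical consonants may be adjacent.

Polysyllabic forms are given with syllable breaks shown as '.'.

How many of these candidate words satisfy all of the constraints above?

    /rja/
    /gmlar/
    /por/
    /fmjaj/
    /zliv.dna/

/rja/ — σ1 onset /rj/ (4→5 rises), coda /∅/ ok → licit
/gmlar/ — violates constraint (e): word begins with /g/ → illicit
/por/ — σ1 onset /p/, coda /r/ ok → licit
/fmjaj/ — σ1 onset /fmj/ (2→3→5 rises), coda /j/ ok → licit
/zliv.dna/ — σ1 onset /zl/ (2→4 rises), coda /v/ ok; σ2 onset /dn/ (1→3 rises), coda /∅/ ok → licit
Licit: /rja/, /por/, /fmjaj/, /zliv.dna/ → 4.

4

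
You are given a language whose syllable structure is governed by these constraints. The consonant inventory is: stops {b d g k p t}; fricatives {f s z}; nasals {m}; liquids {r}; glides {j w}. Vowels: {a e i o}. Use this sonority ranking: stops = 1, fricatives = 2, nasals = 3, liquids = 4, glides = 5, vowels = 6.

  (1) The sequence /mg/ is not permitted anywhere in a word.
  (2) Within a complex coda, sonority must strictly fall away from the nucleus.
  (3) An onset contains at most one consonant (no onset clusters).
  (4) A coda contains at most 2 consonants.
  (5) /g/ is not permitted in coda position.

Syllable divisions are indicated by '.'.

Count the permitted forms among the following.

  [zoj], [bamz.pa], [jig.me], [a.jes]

[zoj] — σ1 onset /z/, coda /j/ ok → permitted
[bamz.pa] — σ1 onset /b/, coda /mz/ (3→2 falls) ok; σ2 onset /p/, coda /∅/ ok → permitted
[jig.me] — violates constraint 5: syllable 1 coda contains /g/ → not permitted
[a.jes] — σ1 onset /∅/, coda /∅/ ok; σ2 onset /j/, coda /s/ ok → permitted
Permitted: [zoj], [bamz.pa], [a.jes] → 3.

3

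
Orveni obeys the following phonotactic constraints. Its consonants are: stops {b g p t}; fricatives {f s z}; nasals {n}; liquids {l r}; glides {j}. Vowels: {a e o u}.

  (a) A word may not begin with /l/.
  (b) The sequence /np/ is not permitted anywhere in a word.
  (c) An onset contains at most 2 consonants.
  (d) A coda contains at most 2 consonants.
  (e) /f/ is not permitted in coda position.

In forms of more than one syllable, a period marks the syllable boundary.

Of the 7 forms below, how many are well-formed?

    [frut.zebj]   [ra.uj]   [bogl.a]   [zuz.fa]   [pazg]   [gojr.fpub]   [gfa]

7

[frut.zebj] — σ1 onset /fr/ (2C), coda /t/ ok; σ2 onset /z/, coda /bj/ (2C) ok → well-formed
[ra.uj] — σ1 onset /r/, coda /∅/ ok; σ2 onset /∅/, coda /j/ ok → well-formed
[bogl.a] — σ1 onset /b/, coda /gl/ (2C) ok; σ2 onset /∅/, coda /∅/ ok → well-formed
[zuz.fa] — σ1 onset /z/, coda /z/ ok; σ2 onset /f/, coda /∅/ ok → well-formed
[pazg] — σ1 onset /p/, coda /zg/ (2C) ok → well-formed
[gojr.fpub] — σ1 onset /g/, coda /jr/ (2C) ok; σ2 onset /fp/ (2C), coda /b/ ok → well-formed
[gfa] — σ1 onset /gf/ (2C), coda /∅/ ok → well-formed
Well-formed: [frut.zebj], [ra.uj], [bogl.a], [zuz.fa], [pazg], [gojr.fpub], [gfa] → 7.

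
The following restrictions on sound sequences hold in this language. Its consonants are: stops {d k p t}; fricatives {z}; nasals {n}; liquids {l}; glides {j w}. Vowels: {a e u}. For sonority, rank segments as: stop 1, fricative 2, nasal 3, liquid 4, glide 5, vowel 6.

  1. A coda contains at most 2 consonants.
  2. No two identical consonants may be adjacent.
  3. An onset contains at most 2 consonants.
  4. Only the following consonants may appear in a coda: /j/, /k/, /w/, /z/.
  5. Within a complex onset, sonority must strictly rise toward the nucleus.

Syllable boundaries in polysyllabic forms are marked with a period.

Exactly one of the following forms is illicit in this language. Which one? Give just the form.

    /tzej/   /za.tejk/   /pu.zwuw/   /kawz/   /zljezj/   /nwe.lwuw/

/zljezj/

/tzej/ — σ1 onset /tz/ (1→2 rises), coda /j/ ok → licit
/za.tejk/ — σ1 onset /z/, coda /∅/ ok; σ2 onset /t/, coda /jk/ (2C) ok → licit
/pu.zwuw/ — σ1 onset /p/, coda /∅/ ok; σ2 onset /zw/ (2→5 rises), coda /w/ ok → licit
/kawz/ — σ1 onset /k/, coda /wz/ (2C) ok → licit
/zljezj/ — violates constraint 3: syllable 1 onset /zlj/ has 3 consonants (> 2) → illicit
/nwe.lwuw/ — σ1 onset /nw/ (3→5 rises), coda /∅/ ok; σ2 onset /lw/ (4→5 rises), coda /w/ ok → licit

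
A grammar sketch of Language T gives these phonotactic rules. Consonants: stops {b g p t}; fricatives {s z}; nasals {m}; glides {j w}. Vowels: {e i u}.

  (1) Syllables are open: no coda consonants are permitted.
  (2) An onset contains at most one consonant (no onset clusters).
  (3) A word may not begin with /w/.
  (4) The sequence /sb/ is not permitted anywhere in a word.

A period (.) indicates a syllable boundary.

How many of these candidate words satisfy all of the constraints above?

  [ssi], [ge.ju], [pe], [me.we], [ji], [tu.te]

[ssi] — violates constraint 2: syllable 1 onset /ss/ has 2 consonants (> 1) → illicit
[ge.ju] — σ1 onset /g/, coda /∅/ ok; σ2 onset /j/, coda /∅/ ok → licit
[pe] — σ1 onset /p/, coda /∅/ ok → licit
[me.we] — σ1 onset /m/, coda /∅/ ok; σ2 onset /w/, coda /∅/ ok → licit
[ji] — σ1 onset /j/, coda /∅/ ok → licit
[tu.te] — σ1 onset /t/, coda /∅/ ok; σ2 onset /t/, coda /∅/ ok → licit
Licit: [ge.ju], [pe], [me.we], [ji], [tu.te] → 5.

5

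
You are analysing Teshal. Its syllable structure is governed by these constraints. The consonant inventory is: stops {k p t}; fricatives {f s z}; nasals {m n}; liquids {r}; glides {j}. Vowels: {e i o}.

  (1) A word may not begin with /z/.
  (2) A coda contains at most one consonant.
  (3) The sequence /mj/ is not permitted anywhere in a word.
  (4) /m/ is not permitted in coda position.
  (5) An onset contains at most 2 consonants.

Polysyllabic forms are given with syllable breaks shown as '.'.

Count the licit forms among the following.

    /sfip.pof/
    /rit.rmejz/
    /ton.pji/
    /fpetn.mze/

2

/sfip.pof/ — σ1 onset /sf/ (2C), coda /p/ ok; σ2 onset /p/, coda /f/ ok → licit
/rit.rmejz/ — violates constraint 2: syllable 2 coda /jz/ has 2 consonants (> 1) → illicit
/ton.pji/ — σ1 onset /t/, coda /n/ ok; σ2 onset /pj/ (2C), coda /∅/ ok → licit
/fpetn.mze/ — violates constraint 2: syllable 1 coda /tn/ has 2 consonants (> 1) → illicit
Licit: /sfip.pof/, /ton.pji/ → 2.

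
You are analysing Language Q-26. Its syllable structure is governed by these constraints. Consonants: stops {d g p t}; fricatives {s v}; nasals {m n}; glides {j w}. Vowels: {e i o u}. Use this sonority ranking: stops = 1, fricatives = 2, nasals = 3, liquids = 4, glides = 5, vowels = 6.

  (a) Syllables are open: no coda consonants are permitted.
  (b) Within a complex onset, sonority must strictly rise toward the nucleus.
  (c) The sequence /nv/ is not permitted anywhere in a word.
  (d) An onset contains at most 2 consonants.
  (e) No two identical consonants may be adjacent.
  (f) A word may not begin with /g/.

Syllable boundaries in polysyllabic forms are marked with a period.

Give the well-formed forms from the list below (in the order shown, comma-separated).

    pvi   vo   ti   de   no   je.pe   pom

pvi — σ1 onset /pv/ (1→2 rises), coda /∅/ ok → well-formed
vo — σ1 onset /v/, coda /∅/ ok → well-formed
ti — σ1 onset /t/, coda /∅/ ok → well-formed
de — σ1 onset /d/, coda /∅/ ok → well-formed
no — σ1 onset /n/, coda /∅/ ok → well-formed
je.pe — σ1 onset /j/, coda /∅/ ok; σ2 onset /p/, coda /∅/ ok → well-formed
pom — violates constraint (a): syllable 1 coda /m/ has 1 consonant (> 0) → ill-formed

pvi, vo, ti, de, no, je.pe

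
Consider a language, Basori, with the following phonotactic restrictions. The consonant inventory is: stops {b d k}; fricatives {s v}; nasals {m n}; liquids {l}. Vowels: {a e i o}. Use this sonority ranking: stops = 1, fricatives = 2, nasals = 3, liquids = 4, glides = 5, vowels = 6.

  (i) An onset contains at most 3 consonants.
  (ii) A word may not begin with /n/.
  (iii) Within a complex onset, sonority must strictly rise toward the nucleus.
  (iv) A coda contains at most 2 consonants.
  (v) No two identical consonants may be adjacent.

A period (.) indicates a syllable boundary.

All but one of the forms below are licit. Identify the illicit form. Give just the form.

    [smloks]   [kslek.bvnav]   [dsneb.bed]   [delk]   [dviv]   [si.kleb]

[dsneb.bed]

[smloks] — σ1 onset /sml/ (2→3→4 rises), coda /ks/ (2C) ok → licit
[kslek.bvnav] — σ1 onset /ksl/ (1→2→4 rises), coda /k/ ok; σ2 onset /bvn/ (1→2→3 rises), coda /v/ ok → licit
[dsneb.bed] — violates constraint (v): adjacent identical consonants /bb/ → illicit
[delk] — σ1 onset /d/, coda /lk/ (2C) ok → licit
[dviv] — σ1 onset /dv/ (1→2 rises), coda /v/ ok → licit
[si.kleb] — σ1 onset /s/, coda /∅/ ok; σ2 onset /kl/ (1→4 rises), coda /b/ ok → licit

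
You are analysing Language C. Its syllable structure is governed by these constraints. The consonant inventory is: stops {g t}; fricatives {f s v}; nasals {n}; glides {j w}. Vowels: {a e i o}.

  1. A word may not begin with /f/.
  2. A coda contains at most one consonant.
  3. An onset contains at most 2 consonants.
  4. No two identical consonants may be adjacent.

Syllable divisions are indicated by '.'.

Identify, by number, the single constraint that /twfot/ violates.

3

/twfot/: syllable 1 onset /twf/ has 3 consonants (> 2).
This is a violation of constraint 3: "An onset contains at most 2 consonants."
The remaining constraints (1, 2, 4) are satisfied.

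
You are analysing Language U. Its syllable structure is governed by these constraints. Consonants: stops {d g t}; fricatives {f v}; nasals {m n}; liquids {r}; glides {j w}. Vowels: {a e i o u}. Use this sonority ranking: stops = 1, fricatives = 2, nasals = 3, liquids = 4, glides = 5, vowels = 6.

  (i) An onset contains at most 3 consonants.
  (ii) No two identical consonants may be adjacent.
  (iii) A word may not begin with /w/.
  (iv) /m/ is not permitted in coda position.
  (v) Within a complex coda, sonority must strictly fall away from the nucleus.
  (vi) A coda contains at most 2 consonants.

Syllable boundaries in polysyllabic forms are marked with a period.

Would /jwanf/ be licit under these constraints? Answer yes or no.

/jwanf/ — σ1 onset /jw/ (2C), coda /nf/ (3→2 falls) ok → licit

yes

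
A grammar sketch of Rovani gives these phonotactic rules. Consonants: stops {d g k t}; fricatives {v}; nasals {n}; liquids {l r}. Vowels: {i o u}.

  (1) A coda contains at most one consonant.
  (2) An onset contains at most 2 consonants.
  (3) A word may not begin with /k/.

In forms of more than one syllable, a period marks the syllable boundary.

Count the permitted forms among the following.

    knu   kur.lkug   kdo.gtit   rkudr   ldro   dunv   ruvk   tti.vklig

0

knu — violates constraint 3: word begins with /k/ → not permitted
kur.lkug — violates constraint 3: word begins with /k/ → not permitted
kdo.gtit — violates constraint 3: word begins with /k/ → not permitted
rkudr — violates constraint 1: syllable 1 coda /dr/ has 2 consonants (> 1) → not permitted
ldro — violates constraint 2: syllable 1 onset /ldr/ has 3 consonants (> 2) → not permitted
dunv — violates constraint 1: syllable 1 coda /nv/ has 2 consonants (> 1) → not permitted
ruvk — violates constraint 1: syllable 1 coda /vk/ has 2 consonants (> 1) → not permitted
tti.vklig — violates constraint 2: syllable 2 onset /vkl/ has 3 consonants (> 2) → not permitted
No form is permitted → 0.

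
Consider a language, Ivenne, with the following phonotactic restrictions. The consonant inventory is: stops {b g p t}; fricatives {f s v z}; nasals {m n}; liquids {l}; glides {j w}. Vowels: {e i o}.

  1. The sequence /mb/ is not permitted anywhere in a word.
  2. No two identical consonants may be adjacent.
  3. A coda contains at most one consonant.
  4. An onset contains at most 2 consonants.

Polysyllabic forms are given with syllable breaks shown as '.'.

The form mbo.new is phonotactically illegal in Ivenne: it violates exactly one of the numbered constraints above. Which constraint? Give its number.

1

mbo.new: contains banned sequence /mb/.
This is a violation of constraint 1: "The sequence /mb/ is not permitted anywhere in a word."
The remaining constraints (2, 3, 4) are satisfied.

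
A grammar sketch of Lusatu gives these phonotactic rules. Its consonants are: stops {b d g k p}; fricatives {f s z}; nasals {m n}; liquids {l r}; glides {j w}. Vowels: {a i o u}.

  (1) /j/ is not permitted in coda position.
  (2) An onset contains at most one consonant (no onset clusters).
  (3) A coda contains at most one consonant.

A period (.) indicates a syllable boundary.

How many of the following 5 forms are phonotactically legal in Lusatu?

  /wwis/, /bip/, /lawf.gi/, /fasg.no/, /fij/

/wwis/ — violates constraint 2: syllable 1 onset /ww/ has 2 consonants (> 1) → phonotactically illegal
/bip/ — σ1 onset /b/, coda /p/ ok → phonotactically legal
/lawf.gi/ — violates constraint 3: syllable 1 coda /wf/ has 2 consonants (> 1) → phonotactically illegal
/fasg.no/ — violates constraint 3: syllable 1 coda /sg/ has 2 consonants (> 1) → phonotactically illegal
/fij/ — violates constraint 1: syllable 1 coda contains /j/ → phonotactically illegal
Phonotactically legal: /bip/ → 1.

1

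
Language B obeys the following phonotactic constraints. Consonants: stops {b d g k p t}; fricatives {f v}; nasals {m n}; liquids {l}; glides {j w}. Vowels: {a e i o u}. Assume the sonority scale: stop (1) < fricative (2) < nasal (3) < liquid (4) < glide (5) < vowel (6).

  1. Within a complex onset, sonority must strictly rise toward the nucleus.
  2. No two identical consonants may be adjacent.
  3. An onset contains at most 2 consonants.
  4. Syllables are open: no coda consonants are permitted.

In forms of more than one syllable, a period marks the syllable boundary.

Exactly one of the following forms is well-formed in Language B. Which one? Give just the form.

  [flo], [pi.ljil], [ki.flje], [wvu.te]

[flo] — σ1 onset /fl/ (2→4 rises), coda /∅/ ok → well-formed
[pi.ljil] — violates constraint 4: syllable 2 coda /l/ has 1 consonant (> 0) → ill-formed
[ki.flje] — violates constraint 3: syllable 2 onset /flj/ has 3 consonants (> 2) → ill-formed
[wvu.te] — violates constraint 1: syllable 1 onset /wv/: /w/ (glide, 5) → /v/ (fricative, 2) does not rise → ill-formed

[flo]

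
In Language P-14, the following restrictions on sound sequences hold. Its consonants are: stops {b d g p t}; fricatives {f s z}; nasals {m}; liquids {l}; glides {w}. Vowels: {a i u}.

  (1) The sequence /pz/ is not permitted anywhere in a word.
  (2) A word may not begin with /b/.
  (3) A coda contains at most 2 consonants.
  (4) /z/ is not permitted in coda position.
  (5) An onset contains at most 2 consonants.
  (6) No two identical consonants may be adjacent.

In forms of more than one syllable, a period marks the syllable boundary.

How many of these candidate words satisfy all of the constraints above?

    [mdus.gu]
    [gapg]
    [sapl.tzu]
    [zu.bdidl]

[mdus.gu] — σ1 onset /md/ (2C), coda /s/ ok; σ2 onset /g/, coda /∅/ ok → well-formed
[gapg] — σ1 onset /g/, coda /pg/ (2C) ok → well-formed
[sapl.tzu] — σ1 onset /s/, coda /pl/ (2C) ok; σ2 onset /tz/ (2C), coda /∅/ ok → well-formed
[zu.bdidl] — σ1 onset /z/, coda /∅/ ok; σ2 onset /bd/ (2C), coda /dl/ (2C) ok → well-formed
Well-formed: [mdus.gu], [gapg], [sapl.tzu], [zu.bdidl] → 4.

4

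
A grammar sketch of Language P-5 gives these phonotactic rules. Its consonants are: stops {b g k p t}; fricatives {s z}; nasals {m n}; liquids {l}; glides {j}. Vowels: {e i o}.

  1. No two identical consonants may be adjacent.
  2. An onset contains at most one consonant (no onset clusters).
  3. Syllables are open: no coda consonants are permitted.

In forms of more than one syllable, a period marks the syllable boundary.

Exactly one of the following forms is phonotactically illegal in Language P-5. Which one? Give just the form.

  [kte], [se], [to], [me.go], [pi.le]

[kte]

[kte] — violates constraint 2: syllable 1 onset /kt/ has 2 consonants (> 1) → phonotactically illegal
[se] — σ1 onset /s/, coda /∅/ ok → phonotactically legal
[to] — σ1 onset /t/, coda /∅/ ok → phonotactically legal
[me.go] — σ1 onset /m/, coda /∅/ ok; σ2 onset /g/, coda /∅/ ok → phonotactically legal
[pi.le] — σ1 onset /p/, coda /∅/ ok; σ2 onset /l/, coda /∅/ ok → phonotactically legal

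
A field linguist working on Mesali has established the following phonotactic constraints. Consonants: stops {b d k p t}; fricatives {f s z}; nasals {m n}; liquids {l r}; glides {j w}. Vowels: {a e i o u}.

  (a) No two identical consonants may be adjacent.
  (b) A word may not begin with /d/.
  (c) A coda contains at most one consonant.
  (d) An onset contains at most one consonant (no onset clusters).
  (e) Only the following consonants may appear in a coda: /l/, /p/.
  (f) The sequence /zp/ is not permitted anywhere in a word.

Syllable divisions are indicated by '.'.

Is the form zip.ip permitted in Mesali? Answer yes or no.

yes

zip.ip — σ1 onset /z/, coda /p/ ok; σ2 onset /∅/, coda /p/ ok → permitted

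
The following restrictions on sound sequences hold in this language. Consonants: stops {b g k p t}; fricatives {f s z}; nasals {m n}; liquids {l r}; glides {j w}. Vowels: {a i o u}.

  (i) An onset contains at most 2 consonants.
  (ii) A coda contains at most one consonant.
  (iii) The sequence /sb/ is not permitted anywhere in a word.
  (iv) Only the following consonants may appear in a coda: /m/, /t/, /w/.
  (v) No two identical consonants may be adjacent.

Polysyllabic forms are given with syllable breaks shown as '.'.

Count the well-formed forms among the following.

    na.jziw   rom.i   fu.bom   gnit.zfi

4

na.jziw — σ1 onset /n/, coda /∅/ ok; σ2 onset /jz/ (2C), coda /w/ ok → well-formed
rom.i — σ1 onset /r/, coda /m/ ok; σ2 onset /∅/, coda /∅/ ok → well-formed
fu.bom — σ1 onset /f/, coda /∅/ ok; σ2 onset /b/, coda /m/ ok → well-formed
gnit.zfi — σ1 onset /gn/ (2C), coda /t/ ok; σ2 onset /zf/ (2C), coda /∅/ ok → well-formed
Well-formed: na.jziw, rom.i, fu.bom, gnit.zfi → 4.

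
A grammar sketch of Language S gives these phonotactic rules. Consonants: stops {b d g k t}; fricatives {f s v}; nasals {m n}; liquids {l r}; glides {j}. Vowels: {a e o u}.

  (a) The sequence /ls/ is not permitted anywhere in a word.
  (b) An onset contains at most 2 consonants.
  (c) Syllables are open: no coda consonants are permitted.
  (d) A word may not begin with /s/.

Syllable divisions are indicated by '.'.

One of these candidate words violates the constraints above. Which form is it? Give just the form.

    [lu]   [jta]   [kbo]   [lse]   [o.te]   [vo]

[lu] — σ1 onset /l/, coda /∅/ ok → permitted
[jta] — σ1 onset /jt/ (2C), coda /∅/ ok → permitted
[kbo] — σ1 onset /kb/ (2C), coda /∅/ ok → permitted
[lse] — violates constraint (a): contains banned sequence /ls/ → not permitted
[o.te] — σ1 onset /∅/, coda /∅/ ok; σ2 onset /t/, coda /∅/ ok → permitted
[vo] — σ1 onset /v/, coda /∅/ ok → permitted

[lse]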